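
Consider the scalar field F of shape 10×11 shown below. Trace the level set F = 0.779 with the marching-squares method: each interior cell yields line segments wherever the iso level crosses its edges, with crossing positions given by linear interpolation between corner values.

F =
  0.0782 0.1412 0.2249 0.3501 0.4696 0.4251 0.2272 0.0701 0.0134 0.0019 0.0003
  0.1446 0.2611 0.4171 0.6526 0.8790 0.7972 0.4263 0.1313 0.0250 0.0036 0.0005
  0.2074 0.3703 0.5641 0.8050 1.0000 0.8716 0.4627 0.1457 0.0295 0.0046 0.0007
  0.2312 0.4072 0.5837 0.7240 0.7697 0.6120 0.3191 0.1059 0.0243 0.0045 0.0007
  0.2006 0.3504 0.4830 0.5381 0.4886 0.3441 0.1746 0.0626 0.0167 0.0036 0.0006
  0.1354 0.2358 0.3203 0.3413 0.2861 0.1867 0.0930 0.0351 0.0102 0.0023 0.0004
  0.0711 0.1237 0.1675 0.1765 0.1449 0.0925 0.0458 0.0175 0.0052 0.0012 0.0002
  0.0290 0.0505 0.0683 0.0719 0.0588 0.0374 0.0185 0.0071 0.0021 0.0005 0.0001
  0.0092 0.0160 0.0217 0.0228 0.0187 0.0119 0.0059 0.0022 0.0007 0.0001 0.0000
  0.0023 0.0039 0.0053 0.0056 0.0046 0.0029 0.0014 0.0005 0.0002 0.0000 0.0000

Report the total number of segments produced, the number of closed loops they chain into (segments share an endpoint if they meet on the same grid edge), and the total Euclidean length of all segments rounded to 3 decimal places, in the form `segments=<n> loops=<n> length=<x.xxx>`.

segments=10 loops=1 length=6.926

cell (0,3): code 0100 → (0.756,4.000)–(1.000,3.558)
cell (0,4): code 1100 → (0.951,5.000)–(0.756,4.000)
cell (0,5): code 1000 → (1.000,5.049)–(0.951,5.000)
cell (1,2): code 0100 → (1.829,3.000)–(2.000,2.892)
cell (1,3): code 1110 → (1.000,3.558)–(1.829,3.000)
cell (1,5): code 1001 → (2.000,5.226)–(1.000,5.049)
cell (2,2): code 0010 → (2.000,2.892)–(2.321,3.000)
cell (2,3): code 0011 → (2.321,3.000)–(2.960,4.000)
cell (2,4): code 0011 → (2.960,4.000)–(2.357,5.000)
cell (2,5): code 0001 → (2.357,5.000)–(2.000,5.226)
total: 10 segments, chained into 1 closed loop(s), length Σ = 6.925596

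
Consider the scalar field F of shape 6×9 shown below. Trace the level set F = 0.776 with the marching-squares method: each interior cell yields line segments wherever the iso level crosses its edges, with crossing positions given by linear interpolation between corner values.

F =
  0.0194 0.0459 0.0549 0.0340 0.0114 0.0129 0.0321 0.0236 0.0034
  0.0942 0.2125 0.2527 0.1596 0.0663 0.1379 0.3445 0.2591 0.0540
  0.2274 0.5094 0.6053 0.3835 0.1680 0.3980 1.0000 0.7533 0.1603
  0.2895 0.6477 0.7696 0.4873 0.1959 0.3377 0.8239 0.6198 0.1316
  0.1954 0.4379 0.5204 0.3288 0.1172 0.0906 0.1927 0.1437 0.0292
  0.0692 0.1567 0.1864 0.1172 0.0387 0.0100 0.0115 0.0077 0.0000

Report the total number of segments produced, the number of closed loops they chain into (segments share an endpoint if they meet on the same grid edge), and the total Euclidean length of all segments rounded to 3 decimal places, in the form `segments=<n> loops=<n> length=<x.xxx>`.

segments=6 loops=1 length=4.089

cell (1,5): code 0100 → (1.658,6.000)–(2.000,5.628)
cell (1,6): code 1000 → (2.000,6.908)–(1.658,6.000)
cell (2,5): code 0110 → (2.000,5.628)–(3.000,5.901)
cell (2,6): code 1001 → (3.000,6.235)–(2.000,6.908)
cell (3,5): code 0010 → (3.000,5.901)–(3.076,6.000)
cell (3,6): code 0001 → (3.076,6.000)–(3.000,6.235)
total: 6 segments, chained into 1 closed loop(s), length Σ = 4.088660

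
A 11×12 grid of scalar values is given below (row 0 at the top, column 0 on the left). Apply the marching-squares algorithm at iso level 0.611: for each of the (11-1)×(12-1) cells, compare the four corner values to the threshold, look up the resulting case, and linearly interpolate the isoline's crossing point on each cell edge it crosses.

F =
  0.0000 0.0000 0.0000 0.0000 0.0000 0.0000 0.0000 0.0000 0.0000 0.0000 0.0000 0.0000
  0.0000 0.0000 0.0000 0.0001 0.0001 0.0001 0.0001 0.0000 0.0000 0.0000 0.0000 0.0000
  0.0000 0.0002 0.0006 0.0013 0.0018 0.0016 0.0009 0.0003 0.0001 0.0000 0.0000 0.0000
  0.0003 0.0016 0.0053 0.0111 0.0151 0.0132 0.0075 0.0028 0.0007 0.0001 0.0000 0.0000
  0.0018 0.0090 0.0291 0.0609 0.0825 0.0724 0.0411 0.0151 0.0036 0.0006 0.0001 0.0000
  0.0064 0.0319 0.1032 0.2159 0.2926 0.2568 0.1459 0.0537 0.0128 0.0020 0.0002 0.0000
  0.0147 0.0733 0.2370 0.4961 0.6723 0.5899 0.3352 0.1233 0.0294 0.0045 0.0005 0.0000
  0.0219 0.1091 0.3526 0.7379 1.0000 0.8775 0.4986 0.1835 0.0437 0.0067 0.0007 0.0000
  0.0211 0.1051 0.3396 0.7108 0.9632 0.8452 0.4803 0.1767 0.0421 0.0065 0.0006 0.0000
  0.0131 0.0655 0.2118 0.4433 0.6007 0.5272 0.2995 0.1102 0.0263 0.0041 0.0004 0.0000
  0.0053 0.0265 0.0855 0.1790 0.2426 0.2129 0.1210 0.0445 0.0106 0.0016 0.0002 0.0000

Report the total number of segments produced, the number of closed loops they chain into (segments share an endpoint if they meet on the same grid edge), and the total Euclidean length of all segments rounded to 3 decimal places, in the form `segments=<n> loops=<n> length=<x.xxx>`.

segments=12 loops=1 length=9.634

cell (5,3): code 0100 → (5.839,4.000)–(6.000,3.652)
cell (5,4): code 1000 → (6.000,4.744)–(5.839,4.000)
cell (6,2): code 0100 → (6.475,3.000)–(7.000,2.671)
cell (6,3): code 1110 → (6.000,3.652)–(6.475,3.000)
cell (6,4): code 1101 → (6.073,5.000)–(6.000,4.744)
cell (6,5): code 1000 → (7.000,5.703)–(6.073,5.000)
cell (7,2): code 0110 → (7.000,2.671)–(8.000,2.731)
cell (7,5): code 1001 → (8.000,5.642)–(7.000,5.703)
cell (8,2): code 0010 → (8.000,2.731)–(8.373,3.000)
cell (8,3): code 0011 → (8.373,3.000)–(8.972,4.000)
cell (8,4): code 0011 → (8.972,4.000)–(8.736,5.000)
cell (8,5): code 0001 → (8.736,5.000)–(8.000,5.642)
total: 12 segments, chained into 1 closed loop(s), length Σ = 9.634129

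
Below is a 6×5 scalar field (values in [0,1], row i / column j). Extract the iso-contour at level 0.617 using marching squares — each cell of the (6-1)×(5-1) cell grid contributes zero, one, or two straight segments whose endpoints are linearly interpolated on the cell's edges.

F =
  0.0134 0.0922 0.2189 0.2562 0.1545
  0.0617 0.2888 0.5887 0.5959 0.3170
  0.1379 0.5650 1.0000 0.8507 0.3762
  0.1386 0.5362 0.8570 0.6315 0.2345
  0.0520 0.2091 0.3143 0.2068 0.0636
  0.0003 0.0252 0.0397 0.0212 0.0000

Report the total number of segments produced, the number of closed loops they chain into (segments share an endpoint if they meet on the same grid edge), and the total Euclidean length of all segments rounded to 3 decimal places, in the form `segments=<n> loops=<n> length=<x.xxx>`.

segments=8 loops=1 length=7.430

cell (1,1): code 0100 → (1.069,2.000)–(2.000,1.120)
cell (1,2): code 1100 → (1.083,3.000)–(1.069,2.000)
cell (1,3): code 1000 → (2.000,3.493)–(1.083,3.000)
cell (2,1): code 0110 → (2.000,1.120)–(3.000,1.252)
cell (2,3): code 1001 → (3.000,3.037)–(2.000,3.493)
cell (3,1): code 0010 → (3.000,1.252)–(3.442,2.000)
cell (3,2): code 0011 → (3.442,2.000)–(3.034,3.000)
cell (3,3): code 0001 → (3.034,3.000)–(3.000,3.037)
total: 8 segments, chained into 1 closed loop(s), length Σ = 7.429595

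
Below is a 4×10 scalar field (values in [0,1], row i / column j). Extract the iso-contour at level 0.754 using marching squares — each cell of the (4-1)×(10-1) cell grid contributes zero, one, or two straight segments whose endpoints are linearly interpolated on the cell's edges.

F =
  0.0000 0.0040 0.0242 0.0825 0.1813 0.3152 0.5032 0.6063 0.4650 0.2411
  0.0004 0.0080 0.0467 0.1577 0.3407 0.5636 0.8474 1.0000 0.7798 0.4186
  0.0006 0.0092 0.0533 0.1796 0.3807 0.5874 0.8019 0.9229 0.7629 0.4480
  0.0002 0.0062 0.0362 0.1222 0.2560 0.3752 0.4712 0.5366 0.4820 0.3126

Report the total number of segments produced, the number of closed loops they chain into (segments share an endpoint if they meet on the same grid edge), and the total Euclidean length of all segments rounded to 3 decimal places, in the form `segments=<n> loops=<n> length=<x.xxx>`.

cell (0,5): code 0100 → (0.729,6.000)–(1.000,5.671)
cell (0,6): code 1100 → (0.375,7.000)–(0.729,6.000)
cell (0,7): code 1100 → (0.918,8.000)–(0.375,7.000)
cell (0,8): code 1000 → (1.000,8.071)–(0.918,8.000)
cell (1,5): code 0110 → (1.000,5.671)–(2.000,5.777)
cell (1,8): code 1001 → (2.000,8.028)–(1.000,8.071)
cell (2,5): code 0010 → (2.000,5.777)–(2.145,6.000)
cell (2,6): code 0011 → (2.145,6.000)–(2.437,7.000)
cell (2,7): code 0011 → (2.437,7.000)–(2.032,8.000)
cell (2,8): code 0001 → (2.032,8.000)–(2.000,8.028)
total: 10 segments, chained into 1 closed loop(s), length Σ = 7.169871

segments=10 loops=1 length=7.170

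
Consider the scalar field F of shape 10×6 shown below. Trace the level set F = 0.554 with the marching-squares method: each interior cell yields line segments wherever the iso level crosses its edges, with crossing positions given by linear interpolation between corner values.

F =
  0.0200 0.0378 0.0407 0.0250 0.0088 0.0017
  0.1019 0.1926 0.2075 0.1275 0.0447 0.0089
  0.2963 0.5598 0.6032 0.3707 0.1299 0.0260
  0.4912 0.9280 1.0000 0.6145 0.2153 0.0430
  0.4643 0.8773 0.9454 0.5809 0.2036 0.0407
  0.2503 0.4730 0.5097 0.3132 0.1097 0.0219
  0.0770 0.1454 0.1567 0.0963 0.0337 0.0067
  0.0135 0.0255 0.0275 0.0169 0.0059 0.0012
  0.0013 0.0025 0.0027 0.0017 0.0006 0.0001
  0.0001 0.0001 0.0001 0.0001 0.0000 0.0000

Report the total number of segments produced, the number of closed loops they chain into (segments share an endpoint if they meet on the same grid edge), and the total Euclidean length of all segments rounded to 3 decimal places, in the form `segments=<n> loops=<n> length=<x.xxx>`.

cell (1,0): code 0100 → (1.984,1.000)–(2.000,0.978)
cell (1,1): code 1100 → (1.876,2.000)–(1.984,1.000)
cell (1,2): code 1000 → (2.000,2.212)–(1.876,2.000)
cell (2,0): code 0110 → (2.000,0.978)–(3.000,0.144)
cell (2,2): code 1101 → (2.752,3.000)–(2.000,2.212)
cell (2,3): code 1000 → (3.000,3.152)–(2.752,3.000)
cell (3,0): code 0110 → (3.000,0.144)–(4.000,0.217)
cell (3,3): code 1001 → (4.000,3.071)–(3.000,3.152)
cell (4,0): code 0010 → (4.000,0.217)–(4.800,1.000)
cell (4,1): code 0011 → (4.800,1.000)–(4.898,2.000)
cell (4,2): code 0011 → (4.898,2.000)–(4.100,3.000)
cell (4,3): code 0001 → (4.100,3.000)–(4.000,3.071)
total: 12 segments, chained into 1 closed loop(s), length Σ = 9.493146

segments=12 loops=1 length=9.493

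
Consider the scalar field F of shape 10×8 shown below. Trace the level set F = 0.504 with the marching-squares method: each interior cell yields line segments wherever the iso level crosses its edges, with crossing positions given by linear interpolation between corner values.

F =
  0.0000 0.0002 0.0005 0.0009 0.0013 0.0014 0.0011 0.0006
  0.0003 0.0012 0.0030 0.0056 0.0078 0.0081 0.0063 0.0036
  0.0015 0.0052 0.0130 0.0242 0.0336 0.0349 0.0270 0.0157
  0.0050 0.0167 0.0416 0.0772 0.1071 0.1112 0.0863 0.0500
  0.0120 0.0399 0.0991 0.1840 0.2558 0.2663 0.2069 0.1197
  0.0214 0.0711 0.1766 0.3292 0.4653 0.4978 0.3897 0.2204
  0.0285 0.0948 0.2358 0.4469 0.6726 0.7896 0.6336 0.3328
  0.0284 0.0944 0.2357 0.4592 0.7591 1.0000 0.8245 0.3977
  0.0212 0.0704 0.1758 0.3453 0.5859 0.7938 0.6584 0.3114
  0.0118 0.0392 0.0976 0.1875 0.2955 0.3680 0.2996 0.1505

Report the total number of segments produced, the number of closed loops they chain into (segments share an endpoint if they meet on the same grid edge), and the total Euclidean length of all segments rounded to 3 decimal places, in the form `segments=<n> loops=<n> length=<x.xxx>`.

cell (5,3): code 0100 → (5.187,4.000)–(6.000,3.253)
cell (5,4): code 1100 → (5.021,5.000)–(5.187,4.000)
cell (5,5): code 1100 → (5.469,6.000)–(5.021,5.000)
cell (5,6): code 1000 → (6.000,6.431)–(5.469,6.000)
cell (6,3): code 0110 → (6.000,3.253)–(7.000,3.149)
cell (6,6): code 1001 → (7.000,6.751)–(6.000,6.431)
cell (7,3): code 0110 → (7.000,3.149)–(8.000,3.660)
cell (7,6): code 1001 → (8.000,6.445)–(7.000,6.751)
cell (8,3): code 0010 → (8.000,3.660)–(8.282,4.000)
cell (8,4): code 0011 → (8.282,4.000)–(8.681,5.000)
cell (8,5): code 0011 → (8.681,5.000)–(8.430,6.000)
cell (8,6): code 0001 → (8.430,6.000)–(8.000,6.445)
total: 12 segments, chained into 1 closed loop(s), length Σ = 11.289652

segments=12 loops=1 length=11.290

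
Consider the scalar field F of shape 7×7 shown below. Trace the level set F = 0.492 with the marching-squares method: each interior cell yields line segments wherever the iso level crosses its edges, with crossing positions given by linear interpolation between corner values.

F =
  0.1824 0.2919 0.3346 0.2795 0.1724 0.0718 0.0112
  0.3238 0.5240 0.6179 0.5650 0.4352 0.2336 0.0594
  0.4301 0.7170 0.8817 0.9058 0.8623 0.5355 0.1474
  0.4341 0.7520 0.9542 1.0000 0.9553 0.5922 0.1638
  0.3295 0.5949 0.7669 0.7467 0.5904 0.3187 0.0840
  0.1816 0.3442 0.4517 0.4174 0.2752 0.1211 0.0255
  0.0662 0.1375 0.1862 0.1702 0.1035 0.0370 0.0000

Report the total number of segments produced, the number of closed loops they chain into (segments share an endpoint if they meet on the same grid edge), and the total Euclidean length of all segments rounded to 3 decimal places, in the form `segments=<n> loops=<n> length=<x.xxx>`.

segments=18 loops=1 length=14.626

cell (0,0): code 0100 → (0.862,1.000)–(1.000,0.840)
cell (0,1): code 1100 → (0.556,2.000)–(0.862,1.000)
cell (0,2): code 1100 → (0.744,3.000)–(0.556,2.000)
cell (0,3): code 1000 → (1.000,3.562)–(0.744,3.000)
cell (1,0): code 0110 → (1.000,0.840)–(2.000,0.216)
cell (1,3): code 1101 → (1.133,4.000)–(1.000,3.562)
cell (1,4): code 1100 → (1.856,5.000)–(1.133,4.000)
cell (1,5): code 1000 → (2.000,5.112)–(1.856,5.000)
cell (2,0): code 0110 → (2.000,0.216)–(3.000,0.182)
cell (2,5): code 1001 → (3.000,5.234)–(2.000,5.112)
cell (3,0): code 0110 → (3.000,0.182)–(4.000,0.612)
cell (3,4): code 1011 → (4.000,4.362)–(3.366,5.000)
cell (3,5): code 0001 → (3.366,5.000)–(3.000,5.234)
cell (4,0): code 0010 → (4.000,0.612)–(4.410,1.000)
cell (4,1): code 0011 → (4.410,1.000)–(4.872,2.000)
cell (4,2): code 0011 → (4.872,2.000)–(4.773,3.000)
cell (4,3): code 0011 → (4.773,3.000)–(4.312,4.000)
cell (4,4): code 0001 → (4.312,4.000)–(4.000,4.362)
total: 18 segments, chained into 1 closed loop(s), length Σ = 14.625841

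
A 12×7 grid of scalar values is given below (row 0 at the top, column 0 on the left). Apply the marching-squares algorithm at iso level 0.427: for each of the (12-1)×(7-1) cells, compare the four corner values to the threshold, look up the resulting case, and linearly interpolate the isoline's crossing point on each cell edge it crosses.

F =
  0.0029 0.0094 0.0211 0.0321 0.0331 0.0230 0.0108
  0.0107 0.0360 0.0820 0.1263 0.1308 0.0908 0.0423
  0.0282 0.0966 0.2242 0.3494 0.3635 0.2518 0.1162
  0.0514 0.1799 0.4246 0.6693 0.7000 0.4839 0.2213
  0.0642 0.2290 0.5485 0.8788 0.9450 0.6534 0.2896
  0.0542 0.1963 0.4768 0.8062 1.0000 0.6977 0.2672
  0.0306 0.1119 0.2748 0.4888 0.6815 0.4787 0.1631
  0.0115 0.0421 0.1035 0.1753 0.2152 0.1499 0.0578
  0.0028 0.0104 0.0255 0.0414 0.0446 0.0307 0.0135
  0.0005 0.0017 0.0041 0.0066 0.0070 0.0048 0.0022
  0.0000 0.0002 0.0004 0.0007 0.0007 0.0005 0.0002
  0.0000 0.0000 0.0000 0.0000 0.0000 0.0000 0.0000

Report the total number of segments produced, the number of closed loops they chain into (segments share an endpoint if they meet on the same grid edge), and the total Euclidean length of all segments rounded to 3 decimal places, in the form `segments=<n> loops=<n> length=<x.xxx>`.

cell (2,2): code 0100 → (2.243,3.000)–(3.000,2.010)
cell (2,3): code 1100 → (2.189,4.000)–(2.243,3.000)
cell (2,4): code 1100 → (2.755,5.000)–(2.189,4.000)
cell (2,5): code 1000 → (3.000,5.217)–(2.755,5.000)
cell (3,1): code 0100 → (3.019,2.000)–(4.000,1.620)
cell (3,2): code 1110 → (3.000,2.010)–(3.019,2.000)
cell (3,5): code 1001 → (4.000,5.622)–(3.000,5.217)
cell (4,1): code 0110 → (4.000,1.620)–(5.000,1.822)
cell (4,5): code 1001 → (5.000,5.629)–(4.000,5.622)
cell (5,1): code 0010 → (5.000,1.822)–(5.247,2.000)
cell (5,2): code 0111 → (5.247,2.000)–(6.000,2.711)
cell (5,5): code 1001 → (6.000,5.164)–(5.000,5.629)
cell (6,2): code 0010 → (6.000,2.711)–(6.197,3.000)
cell (6,3): code 0011 → (6.197,3.000)–(6.546,4.000)
cell (6,4): code 0011 → (6.546,4.000)–(6.157,5.000)
cell (6,5): code 0001 → (6.157,5.000)–(6.000,5.164)
total: 16 segments, chained into 1 closed loop(s), length Σ = 13.048773

segments=16 loops=1 length=13.049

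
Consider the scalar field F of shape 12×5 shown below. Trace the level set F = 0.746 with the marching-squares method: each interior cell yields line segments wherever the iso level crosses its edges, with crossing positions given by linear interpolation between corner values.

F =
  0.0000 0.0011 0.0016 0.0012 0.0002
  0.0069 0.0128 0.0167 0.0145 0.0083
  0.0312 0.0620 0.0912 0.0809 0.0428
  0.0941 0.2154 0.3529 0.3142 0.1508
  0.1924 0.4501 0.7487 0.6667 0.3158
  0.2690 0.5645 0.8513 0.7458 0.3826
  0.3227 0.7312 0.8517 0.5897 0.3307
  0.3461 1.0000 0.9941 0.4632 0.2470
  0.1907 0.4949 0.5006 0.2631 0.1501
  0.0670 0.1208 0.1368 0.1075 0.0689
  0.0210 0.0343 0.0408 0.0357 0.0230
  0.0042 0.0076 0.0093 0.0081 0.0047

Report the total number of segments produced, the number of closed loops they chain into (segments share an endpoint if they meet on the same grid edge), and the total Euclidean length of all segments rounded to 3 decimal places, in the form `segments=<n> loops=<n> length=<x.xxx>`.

cell (3,1): code 0100 → (3.993,2.000)–(4.000,1.991)
cell (3,2): code 1000 → (4.000,2.033)–(3.993,2.000)
cell (4,1): code 0110 → (4.000,1.991)–(5.000,1.633)
cell (4,2): code 1001 → (5.000,2.998)–(4.000,2.033)
cell (5,1): code 0110 → (5.000,1.633)–(6.000,1.123)
cell (5,2): code 1001 → (6.000,2.403)–(5.000,2.998)
cell (6,0): code 0100 → (6.055,1.000)–(7.000,0.612)
cell (6,1): code 1110 → (6.000,1.123)–(6.055,1.000)
cell (6,2): code 1001 → (7.000,2.467)–(6.000,2.403)
cell (7,0): code 0010 → (7.000,0.612)–(7.503,1.000)
cell (7,1): code 0011 → (7.503,1.000)–(7.503,2.000)
cell (7,2): code 0001 → (7.503,2.000)–(7.000,2.467)
total: 12 segments, chained into 1 closed loop(s), length Σ = 9.263073

segments=12 loops=1 length=9.263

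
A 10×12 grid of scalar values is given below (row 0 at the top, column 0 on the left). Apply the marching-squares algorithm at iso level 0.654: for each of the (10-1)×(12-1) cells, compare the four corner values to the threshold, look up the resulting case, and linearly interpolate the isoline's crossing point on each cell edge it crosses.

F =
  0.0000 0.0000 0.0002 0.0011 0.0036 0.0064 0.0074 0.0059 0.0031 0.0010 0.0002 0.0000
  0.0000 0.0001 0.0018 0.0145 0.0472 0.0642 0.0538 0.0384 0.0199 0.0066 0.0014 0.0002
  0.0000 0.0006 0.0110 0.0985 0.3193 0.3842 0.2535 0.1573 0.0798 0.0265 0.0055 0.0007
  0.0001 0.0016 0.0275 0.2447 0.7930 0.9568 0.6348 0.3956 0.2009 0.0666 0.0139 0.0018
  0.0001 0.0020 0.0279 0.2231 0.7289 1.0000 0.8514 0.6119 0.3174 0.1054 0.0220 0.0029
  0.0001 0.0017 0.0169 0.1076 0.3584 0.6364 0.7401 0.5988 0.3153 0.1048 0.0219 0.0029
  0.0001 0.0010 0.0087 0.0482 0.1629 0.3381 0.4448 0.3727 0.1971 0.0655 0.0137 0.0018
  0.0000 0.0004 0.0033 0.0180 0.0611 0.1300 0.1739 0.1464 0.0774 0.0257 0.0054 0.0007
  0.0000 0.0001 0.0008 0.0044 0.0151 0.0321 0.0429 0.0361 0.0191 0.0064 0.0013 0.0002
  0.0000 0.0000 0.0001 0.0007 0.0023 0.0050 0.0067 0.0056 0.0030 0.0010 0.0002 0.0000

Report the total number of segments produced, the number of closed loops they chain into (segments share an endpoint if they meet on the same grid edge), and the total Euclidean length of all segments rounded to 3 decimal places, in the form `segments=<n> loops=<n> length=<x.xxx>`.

cell (2,3): code 0100 → (2.707,4.000)–(3.000,3.746)
cell (2,4): code 1100 → (2.471,5.000)–(2.707,4.000)
cell (2,5): code 1000 → (3.000,5.940)–(2.471,5.000)
cell (3,3): code 0110 → (3.000,3.746)–(4.000,3.852)
cell (3,5): code 1101 → (3.089,6.000)–(3.000,5.940)
cell (3,6): code 1000 → (4.000,6.824)–(3.089,6.000)
cell (4,3): code 0010 → (4.000,3.852)–(4.202,4.000)
cell (4,4): code 0011 → (4.202,4.000)–(4.952,5.000)
cell (4,5): code 0111 → (4.952,5.000)–(5.000,5.170)
cell (4,6): code 1001 → (5.000,6.609)–(4.000,6.824)
cell (5,5): code 0010 → (5.000,5.170)–(5.292,6.000)
cell (5,6): code 0001 → (5.292,6.000)–(5.000,6.609)
total: 12 segments, chained into 1 closed loop(s), length Σ = 9.090187

segments=12 loops=1 length=9.090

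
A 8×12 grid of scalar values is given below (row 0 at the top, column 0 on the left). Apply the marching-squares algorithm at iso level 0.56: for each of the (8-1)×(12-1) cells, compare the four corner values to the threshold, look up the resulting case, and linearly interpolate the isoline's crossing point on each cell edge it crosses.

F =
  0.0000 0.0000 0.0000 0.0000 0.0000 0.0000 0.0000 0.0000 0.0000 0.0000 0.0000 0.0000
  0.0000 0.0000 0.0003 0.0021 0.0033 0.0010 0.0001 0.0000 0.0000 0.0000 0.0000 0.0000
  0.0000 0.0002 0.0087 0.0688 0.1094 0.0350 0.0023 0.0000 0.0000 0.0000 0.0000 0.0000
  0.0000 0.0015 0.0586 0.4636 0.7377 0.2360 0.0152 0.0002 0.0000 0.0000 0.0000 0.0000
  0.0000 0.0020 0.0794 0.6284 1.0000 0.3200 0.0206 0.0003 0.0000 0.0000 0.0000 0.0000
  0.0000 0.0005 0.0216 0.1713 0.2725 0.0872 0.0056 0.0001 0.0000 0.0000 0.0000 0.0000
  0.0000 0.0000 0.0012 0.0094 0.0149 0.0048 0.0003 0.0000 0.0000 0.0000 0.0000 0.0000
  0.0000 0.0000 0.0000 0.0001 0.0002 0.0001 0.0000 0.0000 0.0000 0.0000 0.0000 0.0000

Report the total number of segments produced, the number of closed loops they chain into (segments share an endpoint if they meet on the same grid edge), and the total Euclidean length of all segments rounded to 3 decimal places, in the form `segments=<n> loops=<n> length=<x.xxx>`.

cell (2,3): code 0100 → (2.717,4.000)–(3.000,3.352)
cell (2,4): code 1000 → (3.000,4.354)–(2.717,4.000)
cell (3,2): code 0100 → (3.585,3.000)–(4.000,2.875)
cell (3,3): code 1110 → (3.000,3.352)–(3.585,3.000)
cell (3,4): code 1001 → (4.000,4.647)–(3.000,4.354)
cell (4,2): code 0010 → (4.000,2.875)–(4.150,3.000)
cell (4,3): code 0011 → (4.150,3.000)–(4.605,4.000)
cell (4,4): code 0001 → (4.605,4.000)–(4.000,4.647)
total: 8 segments, chained into 1 closed loop(s), length Σ = 5.497602

segments=8 loops=1 length=5.498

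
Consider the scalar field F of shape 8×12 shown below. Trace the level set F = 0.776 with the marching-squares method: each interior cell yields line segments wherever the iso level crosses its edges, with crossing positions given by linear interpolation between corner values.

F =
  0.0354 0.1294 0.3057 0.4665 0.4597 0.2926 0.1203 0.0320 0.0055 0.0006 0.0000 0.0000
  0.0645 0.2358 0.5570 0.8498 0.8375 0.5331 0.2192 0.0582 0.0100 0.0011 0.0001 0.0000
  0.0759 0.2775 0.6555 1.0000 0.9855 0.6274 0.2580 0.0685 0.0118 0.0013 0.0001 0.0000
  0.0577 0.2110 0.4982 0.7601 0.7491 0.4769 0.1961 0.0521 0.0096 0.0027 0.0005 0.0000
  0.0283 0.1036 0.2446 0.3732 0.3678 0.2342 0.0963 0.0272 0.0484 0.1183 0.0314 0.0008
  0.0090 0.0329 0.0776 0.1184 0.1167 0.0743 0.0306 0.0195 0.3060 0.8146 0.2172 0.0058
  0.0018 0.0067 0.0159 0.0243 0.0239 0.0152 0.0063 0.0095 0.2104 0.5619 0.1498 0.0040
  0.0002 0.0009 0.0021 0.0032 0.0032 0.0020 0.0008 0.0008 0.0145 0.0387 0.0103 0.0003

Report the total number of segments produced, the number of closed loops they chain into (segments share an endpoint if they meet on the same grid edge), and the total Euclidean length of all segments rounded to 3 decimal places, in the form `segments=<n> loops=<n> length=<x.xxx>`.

segments=12 loops=2 length=7.441

cell (0,2): code 0100 → (0.807,3.000)–(1.000,2.748)
cell (0,3): code 1100 → (0.837,4.000)–(0.807,3.000)
cell (0,4): code 1000 → (1.000,4.202)–(0.837,4.000)
cell (1,2): code 0110 → (1.000,2.748)–(2.000,2.350)
cell (1,4): code 1001 → (2.000,4.585)–(1.000,4.202)
cell (2,2): code 0010 → (2.000,2.350)–(2.934,3.000)
cell (2,3): code 0011 → (2.934,3.000)–(2.886,4.000)
cell (2,4): code 0001 → (2.886,4.000)–(2.000,4.585)
cell (4,8): code 0100 → (4.945,9.000)–(5.000,8.924)
cell (4,9): code 1000 → (5.000,9.065)–(4.945,9.000)
cell (5,8): code 0010 → (5.000,8.924)–(5.153,9.000)
cell (5,9): code 0001 → (5.153,9.000)–(5.000,9.065)
total: 12 segments, chained into 2 closed loop(s), length Σ = 7.440643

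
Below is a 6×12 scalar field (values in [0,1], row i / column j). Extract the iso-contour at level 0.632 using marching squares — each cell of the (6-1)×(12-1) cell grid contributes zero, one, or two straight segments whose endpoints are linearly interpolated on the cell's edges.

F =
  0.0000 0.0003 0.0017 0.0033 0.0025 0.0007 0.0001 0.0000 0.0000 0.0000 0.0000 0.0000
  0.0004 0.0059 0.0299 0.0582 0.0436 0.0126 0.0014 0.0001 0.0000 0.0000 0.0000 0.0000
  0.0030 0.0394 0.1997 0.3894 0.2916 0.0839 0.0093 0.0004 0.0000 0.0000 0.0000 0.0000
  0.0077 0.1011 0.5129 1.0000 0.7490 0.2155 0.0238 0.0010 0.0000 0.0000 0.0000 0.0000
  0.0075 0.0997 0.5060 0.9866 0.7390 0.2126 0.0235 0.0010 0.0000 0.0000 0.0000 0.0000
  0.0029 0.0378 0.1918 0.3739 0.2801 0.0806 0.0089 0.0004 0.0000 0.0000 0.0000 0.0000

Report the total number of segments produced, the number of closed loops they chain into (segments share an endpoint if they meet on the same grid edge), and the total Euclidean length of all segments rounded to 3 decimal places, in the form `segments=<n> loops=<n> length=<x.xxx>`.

cell (2,2): code 0100 → (2.397,3.000)–(3.000,2.245)
cell (2,3): code 1100 → (2.744,4.000)–(2.397,3.000)
cell (2,4): code 1000 → (3.000,4.219)–(2.744,4.000)
cell (3,2): code 0110 → (3.000,2.245)–(4.000,2.262)
cell (3,4): code 1001 → (4.000,4.203)–(3.000,4.219)
cell (4,2): code 0010 → (4.000,2.262)–(4.579,3.000)
cell (4,3): code 0011 → (4.579,3.000)–(4.233,4.000)
cell (4,4): code 0001 → (4.233,4.000)–(4.000,4.203)
total: 8 segments, chained into 1 closed loop(s), length Σ = 6.667205

segments=8 loops=1 length=6.667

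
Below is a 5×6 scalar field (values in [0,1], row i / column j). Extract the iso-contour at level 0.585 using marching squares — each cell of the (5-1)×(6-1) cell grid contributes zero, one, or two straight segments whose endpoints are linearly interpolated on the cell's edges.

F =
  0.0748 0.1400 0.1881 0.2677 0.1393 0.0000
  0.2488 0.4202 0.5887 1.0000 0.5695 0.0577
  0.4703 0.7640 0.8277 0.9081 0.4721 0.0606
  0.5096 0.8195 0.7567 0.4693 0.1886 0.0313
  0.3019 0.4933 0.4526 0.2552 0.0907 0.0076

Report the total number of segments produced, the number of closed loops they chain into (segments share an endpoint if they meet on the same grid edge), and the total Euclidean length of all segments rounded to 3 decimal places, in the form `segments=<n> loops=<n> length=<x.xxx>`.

cell (0,1): code 0100 → (0.991,2.000)–(1.000,1.978)
cell (0,2): code 1100 → (0.433,3.000)–(0.991,2.000)
cell (0,3): code 1000 → (1.000,3.964)–(0.433,3.000)
cell (1,0): code 0100 → (1.479,1.000)–(2.000,0.391)
cell (1,1): code 1110 → (1.000,1.978)–(1.479,1.000)
cell (1,3): code 1001 → (2.000,3.741)–(1.000,3.964)
cell (2,0): code 0110 → (2.000,0.391)–(3.000,0.243)
cell (2,2): code 1011 → (3.000,2.597)–(2.736,3.000)
cell (2,3): code 0001 → (2.736,3.000)–(2.000,3.741)
cell (3,0): code 0010 → (3.000,0.243)–(3.719,1.000)
cell (3,1): code 0011 → (3.719,1.000)–(3.565,2.000)
cell (3,2): code 0001 → (3.565,2.000)–(3.000,2.597)
total: 12 segments, chained into 1 closed loop(s), length Σ = 10.616535

segments=12 loops=1 length=10.617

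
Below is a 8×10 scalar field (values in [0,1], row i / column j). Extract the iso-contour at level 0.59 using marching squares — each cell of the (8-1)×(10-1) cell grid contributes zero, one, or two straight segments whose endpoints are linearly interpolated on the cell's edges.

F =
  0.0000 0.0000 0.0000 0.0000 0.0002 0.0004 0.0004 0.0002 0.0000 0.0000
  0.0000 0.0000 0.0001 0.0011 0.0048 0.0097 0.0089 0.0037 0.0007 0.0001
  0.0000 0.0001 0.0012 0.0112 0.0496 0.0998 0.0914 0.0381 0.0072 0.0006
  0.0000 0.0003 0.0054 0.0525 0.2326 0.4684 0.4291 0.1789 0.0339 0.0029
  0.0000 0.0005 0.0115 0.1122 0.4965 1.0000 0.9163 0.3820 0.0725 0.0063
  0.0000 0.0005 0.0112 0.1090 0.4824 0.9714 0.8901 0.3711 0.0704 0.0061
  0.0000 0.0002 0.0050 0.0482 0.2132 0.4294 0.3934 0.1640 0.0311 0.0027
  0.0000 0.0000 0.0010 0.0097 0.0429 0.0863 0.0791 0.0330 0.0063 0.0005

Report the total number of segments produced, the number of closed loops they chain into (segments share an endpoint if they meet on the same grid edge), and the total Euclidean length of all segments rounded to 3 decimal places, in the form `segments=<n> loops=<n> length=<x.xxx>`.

cell (3,4): code 0100 → (3.229,5.000)–(4.000,4.186)
cell (3,5): code 1100 → (3.330,6.000)–(3.229,5.000)
cell (3,6): code 1000 → (4.000,6.611)–(3.330,6.000)
cell (4,4): code 0110 → (4.000,4.186)–(5.000,4.220)
cell (4,6): code 1001 → (5.000,6.578)–(4.000,6.611)
cell (5,4): code 0010 → (5.000,4.220)–(5.704,5.000)
cell (5,5): code 0011 → (5.704,5.000)–(5.604,6.000)
cell (5,6): code 0001 → (5.604,6.000)–(5.000,6.578)
total: 8 segments, chained into 1 closed loop(s), length Σ = 7.925921

segments=8 loops=1 length=7.926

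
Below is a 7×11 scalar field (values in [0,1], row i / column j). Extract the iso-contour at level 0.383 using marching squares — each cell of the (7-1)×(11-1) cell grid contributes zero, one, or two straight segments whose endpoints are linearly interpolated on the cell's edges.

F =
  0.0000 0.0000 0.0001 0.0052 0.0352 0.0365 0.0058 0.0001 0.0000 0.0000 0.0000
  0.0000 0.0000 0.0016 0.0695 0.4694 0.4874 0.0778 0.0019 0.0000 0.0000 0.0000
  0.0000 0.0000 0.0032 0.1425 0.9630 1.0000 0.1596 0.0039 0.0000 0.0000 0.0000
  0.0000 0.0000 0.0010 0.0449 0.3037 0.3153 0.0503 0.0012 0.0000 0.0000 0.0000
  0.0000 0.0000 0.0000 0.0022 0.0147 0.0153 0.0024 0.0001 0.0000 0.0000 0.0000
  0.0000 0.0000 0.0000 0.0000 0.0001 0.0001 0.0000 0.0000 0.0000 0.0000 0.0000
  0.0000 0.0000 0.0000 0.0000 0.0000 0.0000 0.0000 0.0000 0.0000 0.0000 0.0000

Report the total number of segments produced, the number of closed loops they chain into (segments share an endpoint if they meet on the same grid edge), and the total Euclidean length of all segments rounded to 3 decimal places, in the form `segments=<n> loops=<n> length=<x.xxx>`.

cell (0,3): code 0100 → (0.801,4.000)–(1.000,3.784)
cell (0,4): code 1100 → (0.768,5.000)–(0.801,4.000)
cell (0,5): code 1000 → (1.000,5.255)–(0.768,5.000)
cell (1,3): code 0110 → (1.000,3.784)–(2.000,3.293)
cell (1,5): code 1001 → (2.000,5.734)–(1.000,5.255)
cell (2,3): code 0010 → (2.000,3.293)–(2.880,4.000)
cell (2,4): code 0011 → (2.880,4.000)–(2.901,5.000)
cell (2,5): code 0001 → (2.901,5.000)–(2.000,5.734)
total: 8 segments, chained into 1 closed loop(s), length Σ = 7.152602

segments=8 loops=1 length=7.153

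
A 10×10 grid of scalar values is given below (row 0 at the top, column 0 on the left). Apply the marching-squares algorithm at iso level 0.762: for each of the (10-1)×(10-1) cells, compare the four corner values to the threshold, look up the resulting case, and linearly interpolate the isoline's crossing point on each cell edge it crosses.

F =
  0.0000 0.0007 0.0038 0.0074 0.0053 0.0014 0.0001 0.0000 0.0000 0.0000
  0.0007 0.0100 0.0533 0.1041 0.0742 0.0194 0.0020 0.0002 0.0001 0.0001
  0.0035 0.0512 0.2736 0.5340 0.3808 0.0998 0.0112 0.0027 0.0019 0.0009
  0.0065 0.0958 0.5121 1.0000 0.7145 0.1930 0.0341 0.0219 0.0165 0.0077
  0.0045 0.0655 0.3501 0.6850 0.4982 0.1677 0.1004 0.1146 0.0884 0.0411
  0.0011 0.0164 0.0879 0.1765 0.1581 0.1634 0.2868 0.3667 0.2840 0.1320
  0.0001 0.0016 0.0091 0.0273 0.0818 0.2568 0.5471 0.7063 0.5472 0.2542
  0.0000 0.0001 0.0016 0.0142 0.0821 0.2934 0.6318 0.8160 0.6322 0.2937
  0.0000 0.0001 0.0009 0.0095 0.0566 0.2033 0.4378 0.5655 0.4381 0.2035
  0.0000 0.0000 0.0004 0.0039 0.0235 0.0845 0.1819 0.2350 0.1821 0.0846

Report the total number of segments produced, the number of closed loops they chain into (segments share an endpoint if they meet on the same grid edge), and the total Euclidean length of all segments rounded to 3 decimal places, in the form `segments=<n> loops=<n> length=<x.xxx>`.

cell (2,2): code 0100 → (2.489,3.000)–(3.000,2.512)
cell (2,3): code 1000 → (3.000,3.834)–(2.489,3.000)
cell (3,2): code 0010 → (3.000,2.512)–(3.756,3.000)
cell (3,3): code 0001 → (3.756,3.000)–(3.000,3.834)
cell (6,6): code 0100 → (6.508,7.000)–(7.000,6.707)
cell (6,7): code 1000 → (7.000,7.294)–(6.508,7.000)
cell (7,6): code 0010 → (7.000,6.707)–(7.216,7.000)
cell (7,7): code 0001 → (7.216,7.000)–(7.000,7.294)
total: 8 segments, chained into 2 closed loop(s), length Σ = 5.582794

segments=8 loops=2 length=5.583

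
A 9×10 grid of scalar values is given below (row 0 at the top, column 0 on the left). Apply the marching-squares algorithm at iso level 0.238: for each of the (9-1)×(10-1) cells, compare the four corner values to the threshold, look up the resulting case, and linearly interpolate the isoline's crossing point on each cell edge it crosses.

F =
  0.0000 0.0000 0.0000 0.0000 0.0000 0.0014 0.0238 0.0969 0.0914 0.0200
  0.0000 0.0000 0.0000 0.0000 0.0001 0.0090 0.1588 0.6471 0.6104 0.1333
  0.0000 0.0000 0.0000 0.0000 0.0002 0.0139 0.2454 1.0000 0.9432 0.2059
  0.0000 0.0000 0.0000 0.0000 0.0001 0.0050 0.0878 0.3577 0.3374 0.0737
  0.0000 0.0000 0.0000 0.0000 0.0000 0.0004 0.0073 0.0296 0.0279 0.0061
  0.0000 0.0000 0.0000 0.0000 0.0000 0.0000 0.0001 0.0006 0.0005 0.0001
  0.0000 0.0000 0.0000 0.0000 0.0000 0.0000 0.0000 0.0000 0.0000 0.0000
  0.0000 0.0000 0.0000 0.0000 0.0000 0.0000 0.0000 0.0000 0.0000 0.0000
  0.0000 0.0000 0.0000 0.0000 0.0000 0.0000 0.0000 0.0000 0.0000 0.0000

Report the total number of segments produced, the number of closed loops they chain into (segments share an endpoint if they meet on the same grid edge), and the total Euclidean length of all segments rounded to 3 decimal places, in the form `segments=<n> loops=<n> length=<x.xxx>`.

cell (0,6): code 0100 → (0.256,7.000)–(1.000,6.162)
cell (0,7): code 1100 → (0.282,8.000)–(0.256,7.000)
cell (0,8): code 1000 → (1.000,8.781)–(0.282,8.000)
cell (1,5): code 0100 → (1.915,6.000)–(2.000,5.968)
cell (1,6): code 1110 → (1.000,6.162)–(1.915,6.000)
cell (1,8): code 1001 → (2.000,8.956)–(1.000,8.781)
cell (2,5): code 0010 → (2.000,5.968)–(2.047,6.000)
cell (2,6): code 0111 → (2.047,6.000)–(3.000,6.557)
cell (2,8): code 1001 → (3.000,8.377)–(2.000,8.956)
cell (3,6): code 0010 → (3.000,6.557)–(3.365,7.000)
cell (3,7): code 0011 → (3.365,7.000)–(3.321,8.000)
cell (3,8): code 0001 → (3.321,8.000)–(3.000,8.377)
total: 12 segments, chained into 1 closed loop(s), length Σ = 9.602809

segments=12 loops=1 length=9.603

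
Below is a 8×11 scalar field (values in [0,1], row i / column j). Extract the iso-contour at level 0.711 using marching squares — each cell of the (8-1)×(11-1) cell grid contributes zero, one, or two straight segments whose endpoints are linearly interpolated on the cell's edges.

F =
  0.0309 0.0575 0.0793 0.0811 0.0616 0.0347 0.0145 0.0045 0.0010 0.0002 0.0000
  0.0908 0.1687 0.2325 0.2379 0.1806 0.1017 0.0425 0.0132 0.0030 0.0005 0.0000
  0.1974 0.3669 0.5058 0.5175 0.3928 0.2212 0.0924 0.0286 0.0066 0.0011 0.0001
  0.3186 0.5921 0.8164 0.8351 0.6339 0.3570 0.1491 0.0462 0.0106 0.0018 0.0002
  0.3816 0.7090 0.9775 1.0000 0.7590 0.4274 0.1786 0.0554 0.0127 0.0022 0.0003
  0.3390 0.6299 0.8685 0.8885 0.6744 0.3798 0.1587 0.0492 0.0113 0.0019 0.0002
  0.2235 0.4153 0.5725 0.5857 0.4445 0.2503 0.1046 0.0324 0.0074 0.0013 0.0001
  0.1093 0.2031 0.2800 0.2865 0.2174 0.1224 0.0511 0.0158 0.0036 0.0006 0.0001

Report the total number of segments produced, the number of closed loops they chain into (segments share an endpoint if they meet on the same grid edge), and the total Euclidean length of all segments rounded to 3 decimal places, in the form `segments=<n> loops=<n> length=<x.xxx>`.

cell (2,1): code 0100 → (2.661,2.000)–(3.000,1.530)
cell (2,2): code 1100 → (2.609,3.000)–(2.661,2.000)
cell (2,3): code 1000 → (3.000,3.617)–(2.609,3.000)
cell (3,1): code 0110 → (3.000,1.530)–(4.000,1.007)
cell (3,3): code 1101 → (3.616,4.000)–(3.000,3.617)
cell (3,4): code 1000 → (4.000,4.145)–(3.616,4.000)
cell (4,1): code 0110 → (4.000,1.007)–(5.000,1.340)
cell (4,3): code 1011 → (5.000,3.829)–(4.567,4.000)
cell (4,4): code 0001 → (4.567,4.000)–(4.000,4.145)
cell (5,1): code 0010 → (5.000,1.340)–(5.532,2.000)
cell (5,2): code 0011 → (5.532,2.000)–(5.586,3.000)
cell (5,3): code 0001 → (5.586,3.000)–(5.000,3.829)
total: 12 segments, chained into 1 closed loop(s), length Σ = 9.544468

segments=12 loops=1 length=9.544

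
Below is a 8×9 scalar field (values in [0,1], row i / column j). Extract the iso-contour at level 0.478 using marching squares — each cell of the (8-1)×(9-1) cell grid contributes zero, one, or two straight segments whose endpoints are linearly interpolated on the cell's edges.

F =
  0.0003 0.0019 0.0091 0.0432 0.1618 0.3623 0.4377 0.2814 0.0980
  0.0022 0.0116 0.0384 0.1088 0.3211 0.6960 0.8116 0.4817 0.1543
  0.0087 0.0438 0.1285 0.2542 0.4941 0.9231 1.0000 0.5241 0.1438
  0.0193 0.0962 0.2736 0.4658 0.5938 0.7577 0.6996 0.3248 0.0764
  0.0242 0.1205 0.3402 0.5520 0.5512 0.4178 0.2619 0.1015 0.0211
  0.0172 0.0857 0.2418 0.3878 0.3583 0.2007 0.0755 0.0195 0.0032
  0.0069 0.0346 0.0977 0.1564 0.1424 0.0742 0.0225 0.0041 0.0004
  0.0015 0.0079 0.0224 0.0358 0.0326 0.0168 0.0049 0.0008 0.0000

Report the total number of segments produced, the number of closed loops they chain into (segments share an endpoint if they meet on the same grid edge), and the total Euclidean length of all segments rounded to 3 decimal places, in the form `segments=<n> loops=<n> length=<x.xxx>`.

segments=18 loops=1 length=13.458

cell (0,4): code 0100 → (0.347,5.000)–(1.000,4.419)
cell (0,5): code 1100 → (0.108,6.000)–(0.347,5.000)
cell (0,6): code 1100 → (0.982,7.000)–(0.108,6.000)
cell (0,7): code 1000 → (1.000,7.011)–(0.982,7.000)
cell (1,3): code 0100 → (1.907,4.000)–(2.000,3.933)
cell (1,4): code 1110 → (1.000,4.419)–(1.907,4.000)
cell (1,7): code 1001 → (2.000,7.121)–(1.000,7.011)
cell (2,3): code 0110 → (2.000,3.933)–(3.000,3.095)
cell (2,6): code 1011 → (3.000,6.591)–(2.231,7.000)
cell (2,7): code 0001 → (2.231,7.000)–(2.000,7.121)
cell (3,2): code 0100 → (3.142,3.000)–(4.000,2.651)
cell (3,3): code 1110 → (3.000,3.095)–(3.142,3.000)
cell (3,4): code 1011 → (4.000,4.549)–(3.823,5.000)
cell (3,5): code 0011 → (3.823,5.000)–(3.506,6.000)
cell (3,6): code 0001 → (3.506,6.000)–(3.000,6.591)
cell (4,2): code 0010 → (4.000,2.651)–(4.451,3.000)
cell (4,3): code 0011 → (4.451,3.000)–(4.379,4.000)
cell (4,4): code 0001 → (4.379,4.000)–(4.000,4.549)
total: 18 segments, chained into 1 closed loop(s), length Σ = 13.457633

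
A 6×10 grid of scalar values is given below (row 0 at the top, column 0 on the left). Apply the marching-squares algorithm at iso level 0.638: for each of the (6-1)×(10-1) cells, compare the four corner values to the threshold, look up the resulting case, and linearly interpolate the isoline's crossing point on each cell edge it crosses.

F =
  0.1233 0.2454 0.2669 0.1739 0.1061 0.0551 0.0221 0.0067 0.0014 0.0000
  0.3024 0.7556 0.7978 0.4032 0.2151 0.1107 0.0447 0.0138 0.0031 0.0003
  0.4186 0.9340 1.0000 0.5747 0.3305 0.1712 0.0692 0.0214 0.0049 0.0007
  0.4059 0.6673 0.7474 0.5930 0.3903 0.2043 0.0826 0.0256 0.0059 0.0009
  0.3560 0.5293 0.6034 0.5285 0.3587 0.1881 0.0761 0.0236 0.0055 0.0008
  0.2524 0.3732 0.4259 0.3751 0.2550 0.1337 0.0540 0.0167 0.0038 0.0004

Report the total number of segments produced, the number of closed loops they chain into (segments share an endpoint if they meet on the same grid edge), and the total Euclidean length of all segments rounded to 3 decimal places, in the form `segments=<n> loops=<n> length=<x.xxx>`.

cell (0,0): code 0100 → (0.770,1.000)–(1.000,0.741)
cell (0,1): code 1100 → (0.699,2.000)–(0.770,1.000)
cell (0,2): code 1000 → (1.000,2.405)–(0.699,2.000)
cell (1,0): code 0110 → (1.000,0.741)–(2.000,0.426)
cell (1,2): code 1001 → (2.000,2.851)–(1.000,2.405)
cell (2,0): code 0110 → (2.000,0.426)–(3.000,0.888)
cell (2,2): code 1001 → (3.000,2.709)–(2.000,2.851)
cell (3,0): code 0010 → (3.000,0.888)–(3.212,1.000)
cell (3,1): code 0011 → (3.212,1.000)–(3.760,2.000)
cell (3,2): code 0001 → (3.760,2.000)–(3.000,2.709)
total: 10 segments, chained into 1 closed loop(s), length Σ = 8.528297

segments=10 loops=1 length=8.528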